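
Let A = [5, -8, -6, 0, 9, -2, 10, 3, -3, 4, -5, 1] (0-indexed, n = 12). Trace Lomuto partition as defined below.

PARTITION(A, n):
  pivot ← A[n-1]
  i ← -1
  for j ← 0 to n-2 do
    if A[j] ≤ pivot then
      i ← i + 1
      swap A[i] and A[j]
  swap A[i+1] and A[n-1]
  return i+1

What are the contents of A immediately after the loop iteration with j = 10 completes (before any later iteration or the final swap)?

[-8, -6, 0, -2, -3, -5, 10, 3, 9, 4, 5, 1]

pivot = A[11] = 1; i = -1
j=0: A[0]=5 > 1 → no swap
j=1: A[1]=-8 ≤ 1 → i=0, swap A[0],A[1] → [-8, 5, -6, 0, 9, -2, 10, 3, -3, 4, -5, 1]
j=2: A[2]=-6 ≤ 1 → i=1, swap A[1],A[2] → [-8, -6, 5, 0, 9, -2, 10, 3, -3, 4, -5, 1]
j=3: A[3]=0 ≤ 1 → i=2, swap A[2],A[3] → [-8, -6, 0, 5, 9, -2, 10, 3, -3, 4, -5, 1]
j=4: A[4]=9 > 1 → no swap
j=5: A[5]=-2 ≤ 1 → i=3, swap A[3],A[5] → [-8, -6, 0, -2, 9, 5, 10, 3, -3, 4, -5, 1]
j=6: A[6]=10 > 1 → no swap
j=7: A[7]=3 > 1 → no swap
j=8: A[8]=-3 ≤ 1 → i=4, swap A[4],A[8] → [-8, -6, 0, -2, -3, 5, 10, 3, 9, 4, -5, 1]
j=9: A[9]=4 > 1 → no swap
j=10: A[10]=-5 ≤ 1 → i=5, swap A[5],A[10] → [-8, -6, 0, -2, -3, -5, 10, 3, 9, 4, 5, 1]
(after j=10) A = [-8, -6, 0, -2, -3, -5, 10, 3, 9, 4, 5, 1]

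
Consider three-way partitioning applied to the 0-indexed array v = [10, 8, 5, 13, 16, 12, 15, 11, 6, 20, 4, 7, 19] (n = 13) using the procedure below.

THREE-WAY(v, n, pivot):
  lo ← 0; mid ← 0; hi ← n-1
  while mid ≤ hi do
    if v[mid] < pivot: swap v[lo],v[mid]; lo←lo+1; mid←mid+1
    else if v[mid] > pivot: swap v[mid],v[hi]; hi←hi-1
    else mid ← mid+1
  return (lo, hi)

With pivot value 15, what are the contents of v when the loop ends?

lo=0 mid=0 hi=12
10<15: swap(0,0), lo=1 mid=1 ⇒ [10, 8, 5, 13, 16, 12, 15, 11, 6, 20, 4, 7, 19]
8<15: swap(1,1), lo=2 mid=2 ⇒ [10, 8, 5, 13, 16, 12, 15, 11, 6, 20, 4, 7, 19]
5<15: swap(2,2), lo=3 mid=3 ⇒ [10, 8, 5, 13, 16, 12, 15, 11, 6, 20, 4, 7, 19]
13<15: swap(3,3), lo=4 mid=4 ⇒ [10, 8, 5, 13, 16, 12, 15, 11, 6, 20, 4, 7, 19]
16>15: swap(4,12), hi=11 ⇒ [10, 8, 5, 13, 19, 12, 15, 11, 6, 20, 4, 7, 16]
19>15: swap(4,11), hi=10 ⇒ [10, 8, 5, 13, 7, 12, 15, 11, 6, 20, 4, 19, 16]
7<15: swap(4,4), lo=5 mid=5 ⇒ [10, 8, 5, 13, 7, 12, 15, 11, 6, 20, 4, 19, 16]
12<15: swap(5,5), lo=6 mid=6 ⇒ [10, 8, 5, 13, 7, 12, 15, 11, 6, 20, 4, 19, 16]
15=15: mid=7
11<15: swap(6,7), lo=7 mid=8 ⇒ [10, 8, 5, 13, 7, 12, 11, 15, 6, 20, 4, 19, 16]
6<15: swap(7,8), lo=8 mid=9 ⇒ [10, 8, 5, 13, 7, 12, 11, 6, 15, 20, 4, 19, 16]
20>15: swap(9,10), hi=9 ⇒ [10, 8, 5, 13, 7, 12, 11, 6, 15, 4, 20, 19, 16]
4<15: swap(8,9), lo=9 mid=10 ⇒ [10, 8, 5, 13, 7, 12, 11, 6, 4, 15, 20, 19, 16]
done. lo=9 hi=9; v=[10, 8, 5, 13, 7, 12, 11, 6, 4, 15, 20, 19, 16]

[10, 8, 5, 13, 7, 12, 11, 6, 4, 15, 20, 19, 16]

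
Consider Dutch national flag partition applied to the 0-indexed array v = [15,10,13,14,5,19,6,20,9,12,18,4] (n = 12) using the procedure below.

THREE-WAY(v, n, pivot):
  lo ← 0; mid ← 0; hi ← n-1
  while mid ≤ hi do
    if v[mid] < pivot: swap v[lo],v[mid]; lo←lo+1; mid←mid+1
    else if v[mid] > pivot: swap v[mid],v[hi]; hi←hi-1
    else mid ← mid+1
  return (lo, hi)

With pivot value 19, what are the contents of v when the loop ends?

[15,10,13,14,5,6,4,9,12,18,19,20]

pivot = 19; lo=0, mid=0, hi=11
v[mid]=15<19: swap v[0],v[0]; lo=1,mid=1 → [15,10,13,14,5,19,6,20,9,12,18,4]
v[mid]=10<19: swap v[1],v[1]; lo=2,mid=2 → [15,10,13,14,5,19,6,20,9,12,18,4]
v[mid]=13<19: swap v[2],v[2]; lo=3,mid=3 → [15,10,13,14,5,19,6,20,9,12,18,4]
v[mid]=14<19: swap v[3],v[3]; lo=4,mid=4 → [15,10,13,14,5,19,6,20,9,12,18,4]
v[mid]=5<19: swap v[4],v[4]; lo=5,mid=5 → [15,10,13,14,5,19,6,20,9,12,18,4]
v[mid]=19=19: mid=6
v[mid]=6<19: swap v[5],v[6]; lo=6,mid=7 → [15,10,13,14,5,6,19,20,9,12,18,4]
v[mid]=20>19: swap v[7],v[11]; hi=10 → [15,10,13,14,5,6,19,4,9,12,18,20]
v[mid]=4<19: swap v[6],v[7]; lo=7,mid=8 → [15,10,13,14,5,6,4,19,9,12,18,20]
v[mid]=9<19: swap v[7],v[8]; lo=8,mid=9 → [15,10,13,14,5,6,4,9,19,12,18,20]
v[mid]=12<19: swap v[8],v[9]; lo=9,mid=10 → [15,10,13,14,5,6,4,9,12,19,18,20]
v[mid]=18<19: swap v[9],v[10]; lo=10,mid=11 → [15,10,13,14,5,6,4,9,12,18,19,20]
end: lo=10, hi=10; v = [15,10,13,14,5,6,4,9,12,18,19,20]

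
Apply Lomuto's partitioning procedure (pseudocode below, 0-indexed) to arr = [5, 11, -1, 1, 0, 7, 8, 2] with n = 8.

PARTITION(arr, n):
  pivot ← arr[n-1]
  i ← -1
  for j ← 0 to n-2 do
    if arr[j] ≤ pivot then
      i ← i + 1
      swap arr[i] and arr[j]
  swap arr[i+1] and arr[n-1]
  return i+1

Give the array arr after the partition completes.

pivot = arr[7] = 2; i = -1
j=0: arr[0]=5 > 2 → no swap
j=1: arr[1]=11 > 2 → no swap
j=2: arr[2]=-1 ≤ 2 → i=0, swap arr[0],arr[2] → [-1, 11, 5, 1, 0, 7, 8, 2]
j=3: arr[3]=1 ≤ 2 → i=1, swap arr[1],arr[3] → [-1, 1, 5, 11, 0, 7, 8, 2]
j=4: arr[4]=0 ≤ 2 → i=2, swap arr[2],arr[4] → [-1, 1, 0, 11, 5, 7, 8, 2]
j=5: arr[5]=7 > 2 → no swap
j=6: arr[6]=8 > 2 → no swap
final swap arr[3],arr[7] → [-1, 1, 0, 2, 5, 7, 8, 11]; return 3

[-1, 1, 0, 2, 5, 7, 8, 11]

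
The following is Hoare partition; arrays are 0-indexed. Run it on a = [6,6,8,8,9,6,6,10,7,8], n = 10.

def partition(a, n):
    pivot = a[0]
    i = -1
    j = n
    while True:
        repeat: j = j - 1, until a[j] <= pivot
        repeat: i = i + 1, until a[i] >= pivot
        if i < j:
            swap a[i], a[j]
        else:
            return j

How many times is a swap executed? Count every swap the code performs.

pivot=6
j stops at 6 (6), i stops at 0 (6); swap ⇒ [6,6,8,8,9,6,6,10,7,8]
j stops at 5 (6), i stops at 1 (6); swap ⇒ [6,6,8,8,9,6,6,10,7,8]
j stops at 1, i stops at 2; i≥j ⇒ return 1. a=[6,6,8,8,9,6,6,10,7,8]

2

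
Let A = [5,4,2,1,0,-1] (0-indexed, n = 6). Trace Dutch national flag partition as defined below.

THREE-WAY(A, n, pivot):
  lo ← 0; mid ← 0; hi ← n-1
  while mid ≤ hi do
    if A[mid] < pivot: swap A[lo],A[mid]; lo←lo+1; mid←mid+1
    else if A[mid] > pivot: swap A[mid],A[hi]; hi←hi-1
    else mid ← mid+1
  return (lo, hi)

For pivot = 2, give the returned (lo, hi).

pivot = 2; lo=0, mid=0, hi=5
A[mid]=5>2: swap A[0],A[5]; hi=4 → [-1,4,2,1,0,5]
A[mid]=-1<2: swap A[0],A[0]; lo=1,mid=1 → [-1,4,2,1,0,5]
A[mid]=4>2: swap A[1],A[4]; hi=3 → [-1,0,2,1,4,5]
A[mid]=0<2: swap A[1],A[1]; lo=2,mid=2 → [-1,0,2,1,4,5]
A[mid]=2=2: mid=3
A[mid]=1<2: swap A[2],A[3]; lo=3,mid=4 → [-1,0,1,2,4,5]
end: lo=3, hi=3; A = [-1,0,1,2,4,5]

(3, 3)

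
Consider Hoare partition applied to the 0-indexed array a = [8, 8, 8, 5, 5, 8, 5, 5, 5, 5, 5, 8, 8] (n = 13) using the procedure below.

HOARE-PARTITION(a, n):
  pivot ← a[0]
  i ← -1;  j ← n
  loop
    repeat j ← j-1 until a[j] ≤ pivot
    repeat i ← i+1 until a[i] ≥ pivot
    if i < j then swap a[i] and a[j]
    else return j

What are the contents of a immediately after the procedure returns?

pivot = a[0] = 8; i = -1, j = 13
j→12 (a[12]=8≤8), i→0 (a[0]=8≥8); i<j, swap → [8, 8, 8, 5, 5, 8, 5, 5, 5, 5, 5, 8, 8]
j→11 (a[11]=8≤8), i→1 (a[1]=8≥8); i<j, swap → [8, 8, 8, 5, 5, 8, 5, 5, 5, 5, 5, 8, 8]
j→10 (a[10]=5≤8), i→2 (a[2]=8≥8); i<j, swap → [8, 8, 5, 5, 5, 8, 5, 5, 5, 5, 8, 8, 8]
j→9 (a[9]=5≤8), i→5 (a[5]=8≥8); i<j, swap → [8, 8, 5, 5, 5, 5, 5, 5, 5, 8, 8, 8, 8]
j→8, i→9; i≥j, return j=8. a = [8, 8, 5, 5, 5, 5, 5, 5, 5, 8, 8, 8, 8]

[8, 8, 5, 5, 5, 5, 5, 5, 5, 8, 8, 8, 8]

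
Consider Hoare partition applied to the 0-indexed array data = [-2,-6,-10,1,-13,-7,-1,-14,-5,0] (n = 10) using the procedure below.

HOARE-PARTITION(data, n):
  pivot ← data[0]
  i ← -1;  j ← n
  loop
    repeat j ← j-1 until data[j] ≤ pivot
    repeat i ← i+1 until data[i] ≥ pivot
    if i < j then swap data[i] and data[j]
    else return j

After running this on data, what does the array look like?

[-5,-6,-10,-14,-13,-7,-1,1,-2,0]

pivot=-2
j stops at 8 (-5), i stops at 0 (-2); swap ⇒ [-5,-6,-10,1,-13,-7,-1,-14,-2,0]
j stops at 7 (-14), i stops at 3 (1); swap ⇒ [-5,-6,-10,-14,-13,-7,-1,1,-2,0]
j stops at 5, i stops at 6; i≥j ⇒ return 5. data=[-5,-6,-10,-14,-13,-7,-1,1,-2,0]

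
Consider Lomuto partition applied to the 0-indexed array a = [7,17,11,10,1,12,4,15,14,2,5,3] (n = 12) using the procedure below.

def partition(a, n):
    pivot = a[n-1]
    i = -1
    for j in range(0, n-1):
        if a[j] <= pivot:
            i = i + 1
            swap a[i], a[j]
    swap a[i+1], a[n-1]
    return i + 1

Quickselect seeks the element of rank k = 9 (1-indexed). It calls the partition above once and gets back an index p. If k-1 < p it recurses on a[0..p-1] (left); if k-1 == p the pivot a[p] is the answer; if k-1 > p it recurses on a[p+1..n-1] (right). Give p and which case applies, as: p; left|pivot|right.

2; right

pivot = a[11] = 3; i = -1
j=0: a[0]=7 > 3 → no swap
j=1: a[1]=17 > 3 → no swap
j=2: a[2]=11 > 3 → no swap
j=3: a[3]=10 > 3 → no swap
j=4: a[4]=1 ≤ 3 → i=0, swap a[0],a[4] → [1,17,11,10,7,12,4,15,14,2,5,3]
j=5: a[5]=12 > 3 → no swap
j=6: a[6]=4 > 3 → no swap
j=7: a[7]=15 > 3 → no swap
j=8: a[8]=14 > 3 → no swap
j=9: a[9]=2 ≤ 3 → i=1, swap a[1],a[9] → [1,2,11,10,7,12,4,15,14,17,5,3]
j=10: a[10]=5 > 3 → no swap
final swap a[2],a[11] → [1,2,3,10,7,12,4,15,14,17,5,11]; return 2
p = 2; k-1 = 8 > 2 ⇒ right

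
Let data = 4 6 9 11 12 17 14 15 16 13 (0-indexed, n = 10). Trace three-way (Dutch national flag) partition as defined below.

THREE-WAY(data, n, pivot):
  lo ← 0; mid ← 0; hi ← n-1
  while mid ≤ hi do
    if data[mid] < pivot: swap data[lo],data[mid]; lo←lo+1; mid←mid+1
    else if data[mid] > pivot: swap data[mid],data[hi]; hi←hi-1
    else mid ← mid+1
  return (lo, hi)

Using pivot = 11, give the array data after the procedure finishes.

4 6 9 11 17 14 15 16 13 12

lo=0 mid=0 hi=9
4<11: swap(0,0), lo=1 mid=1 ⇒ 4 6 9 11 12 17 14 15 16 13
6<11: swap(1,1), lo=2 mid=2 ⇒ 4 6 9 11 12 17 14 15 16 13
9<11: swap(2,2), lo=3 mid=3 ⇒ 4 6 9 11 12 17 14 15 16 13
11=11: mid=4
12>11: swap(4,9), hi=8 ⇒ 4 6 9 11 13 17 14 15 16 12
13>11: swap(4,8), hi=7 ⇒ 4 6 9 11 16 17 14 15 13 12
16>11: swap(4,7), hi=6 ⇒ 4 6 9 11 15 17 14 16 13 12
15>11: swap(4,6), hi=5 ⇒ 4 6 9 11 14 17 15 16 13 12
14>11: swap(4,5), hi=4 ⇒ 4 6 9 11 17 14 15 16 13 12
17>11: swap(4,4), hi=3 ⇒ 4 6 9 11 17 14 15 16 13 12
done. lo=3 hi=3; data=4 6 9 11 17 14 15 16 13 12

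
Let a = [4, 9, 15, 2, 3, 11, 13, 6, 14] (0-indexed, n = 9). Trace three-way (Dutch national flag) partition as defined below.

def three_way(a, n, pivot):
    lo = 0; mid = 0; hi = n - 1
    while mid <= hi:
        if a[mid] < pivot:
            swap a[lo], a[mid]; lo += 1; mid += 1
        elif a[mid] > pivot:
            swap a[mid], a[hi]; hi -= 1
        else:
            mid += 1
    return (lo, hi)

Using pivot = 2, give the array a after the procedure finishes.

lo=0 mid=0 hi=8
4>2: swap(0,8), hi=7 ⇒ [14, 9, 15, 2, 3, 11, 13, 6, 4]
14>2: swap(0,7), hi=6 ⇒ [6, 9, 15, 2, 3, 11, 13, 14, 4]
6>2: swap(0,6), hi=5 ⇒ [13, 9, 15, 2, 3, 11, 6, 14, 4]
13>2: swap(0,5), hi=4 ⇒ [11, 9, 15, 2, 3, 13, 6, 14, 4]
11>2: swap(0,4), hi=3 ⇒ [3, 9, 15, 2, 11, 13, 6, 14, 4]
3>2: swap(0,3), hi=2 ⇒ [2, 9, 15, 3, 11, 13, 6, 14, 4]
2=2: mid=1
9>2: swap(1,2), hi=1 ⇒ [2, 15, 9, 3, 11, 13, 6, 14, 4]
15>2: swap(1,1), hi=0 ⇒ [2, 15, 9, 3, 11, 13, 6, 14, 4]
done. lo=0 hi=0; a=[2, 15, 9, 3, 11, 13, 6, 14, 4]

[2, 15, 9, 3, 11, 13, 6, 14, 4]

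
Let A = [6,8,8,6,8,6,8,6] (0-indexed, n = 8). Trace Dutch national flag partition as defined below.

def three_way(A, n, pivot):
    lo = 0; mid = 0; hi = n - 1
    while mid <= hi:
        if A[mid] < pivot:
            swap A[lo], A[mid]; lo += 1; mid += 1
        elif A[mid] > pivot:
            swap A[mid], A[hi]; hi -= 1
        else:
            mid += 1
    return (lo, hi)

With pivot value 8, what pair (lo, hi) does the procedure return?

(4, 7)

pivot = 8; lo=0, mid=0, hi=7
A[mid]=6<8: swap A[0],A[0]; lo=1,mid=1 → [6,8,8,6,8,6,8,6]
A[mid]=8=8: mid=2
A[mid]=8=8: mid=3
A[mid]=6<8: swap A[1],A[3]; lo=2,mid=4 → [6,6,8,8,8,6,8,6]
A[mid]=8=8: mid=5
A[mid]=6<8: swap A[2],A[5]; lo=3,mid=6 → [6,6,6,8,8,8,8,6]
A[mid]=8=8: mid=7
A[mid]=6<8: swap A[3],A[7]; lo=4,mid=8 → [6,6,6,6,8,8,8,8]
end: lo=4, hi=7; A = [6,6,6,6,8,8,8,8]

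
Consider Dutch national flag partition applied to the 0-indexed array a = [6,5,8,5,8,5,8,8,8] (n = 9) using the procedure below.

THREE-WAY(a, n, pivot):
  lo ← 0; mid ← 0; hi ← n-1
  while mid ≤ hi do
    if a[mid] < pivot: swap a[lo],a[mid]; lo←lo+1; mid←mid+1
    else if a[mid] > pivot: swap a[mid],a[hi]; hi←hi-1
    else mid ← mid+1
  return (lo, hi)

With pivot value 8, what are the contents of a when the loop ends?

[6,5,5,5,8,8,8,8,8]

pivot = 8; lo=0, mid=0, hi=8
a[mid]=6<8: swap a[0],a[0]; lo=1,mid=1 → [6,5,8,5,8,5,8,8,8]
a[mid]=5<8: swap a[1],a[1]; lo=2,mid=2 → [6,5,8,5,8,5,8,8,8]
a[mid]=8=8: mid=3
a[mid]=5<8: swap a[2],a[3]; lo=3,mid=4 → [6,5,5,8,8,5,8,8,8]
a[mid]=8=8: mid=5
a[mid]=5<8: swap a[3],a[5]; lo=4,mid=6 → [6,5,5,5,8,8,8,8,8]
a[mid]=8=8: mid=7
a[mid]=8=8: mid=8
a[mid]=8=8: mid=9
end: lo=4, hi=8; a = [6,5,5,5,8,8,8,8,8]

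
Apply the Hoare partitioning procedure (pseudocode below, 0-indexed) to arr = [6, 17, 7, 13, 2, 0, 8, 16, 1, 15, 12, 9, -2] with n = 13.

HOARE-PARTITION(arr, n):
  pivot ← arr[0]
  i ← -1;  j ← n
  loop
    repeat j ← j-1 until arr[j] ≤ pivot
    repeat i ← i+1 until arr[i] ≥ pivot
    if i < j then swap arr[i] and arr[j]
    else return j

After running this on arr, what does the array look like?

pivot=6
j stops at 12 (-2), i stops at 0 (6); swap ⇒ [-2, 17, 7, 13, 2, 0, 8, 16, 1, 15, 12, 9, 6]
j stops at 8 (1), i stops at 1 (17); swap ⇒ [-2, 1, 7, 13, 2, 0, 8, 16, 17, 15, 12, 9, 6]
j stops at 5 (0), i stops at 2 (7); swap ⇒ [-2, 1, 0, 13, 2, 7, 8, 16, 17, 15, 12, 9, 6]
j stops at 4 (2), i stops at 3 (13); swap ⇒ [-2, 1, 0, 2, 13, 7, 8, 16, 17, 15, 12, 9, 6]
j stops at 3, i stops at 4; i≥j ⇒ return 3. arr=[-2, 1, 0, 2, 13, 7, 8, 16, 17, 15, 12, 9, 6]

[-2, 1, 0, 2, 13, 7, 8, 16, 17, 15, 12, 9, 6]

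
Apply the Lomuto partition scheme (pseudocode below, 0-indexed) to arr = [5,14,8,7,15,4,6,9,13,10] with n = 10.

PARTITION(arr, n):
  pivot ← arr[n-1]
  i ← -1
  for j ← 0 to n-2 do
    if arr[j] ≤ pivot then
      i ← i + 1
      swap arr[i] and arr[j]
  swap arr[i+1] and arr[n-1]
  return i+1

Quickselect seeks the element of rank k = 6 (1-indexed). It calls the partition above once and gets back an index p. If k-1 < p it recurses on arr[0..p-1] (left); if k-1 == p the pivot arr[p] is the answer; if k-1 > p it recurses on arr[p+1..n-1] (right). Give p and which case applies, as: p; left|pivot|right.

pivot = arr[9] = 10; i = -1
j=0: arr[0]=5 ≤ 10 → i=0, swap arr[0],arr[0] (no change) → [5,14,8,7,15,4,6,9,13,10]
j=1: arr[1]=14 > 10 → no swap
j=2: arr[2]=8 ≤ 10 → i=1, swap arr[1],arr[2] → [5,8,14,7,15,4,6,9,13,10]
j=3: arr[3]=7 ≤ 10 → i=2, swap arr[2],arr[3] → [5,8,7,14,15,4,6,9,13,10]
j=4: arr[4]=15 > 10 → no swap
j=5: arr[5]=4 ≤ 10 → i=3, swap arr[3],arr[5] → [5,8,7,4,15,14,6,9,13,10]
j=6: arr[6]=6 ≤ 10 → i=4, swap arr[4],arr[6] → [5,8,7,4,6,14,15,9,13,10]
j=7: arr[7]=9 ≤ 10 → i=5, swap arr[5],arr[7] → [5,8,7,4,6,9,15,14,13,10]
j=8: arr[8]=13 > 10 → no swap
final swap arr[6],arr[9] → [5,8,7,4,6,9,10,14,13,15]; return 6
p = 6; k-1 = 5 < 6 ⇒ left

6; left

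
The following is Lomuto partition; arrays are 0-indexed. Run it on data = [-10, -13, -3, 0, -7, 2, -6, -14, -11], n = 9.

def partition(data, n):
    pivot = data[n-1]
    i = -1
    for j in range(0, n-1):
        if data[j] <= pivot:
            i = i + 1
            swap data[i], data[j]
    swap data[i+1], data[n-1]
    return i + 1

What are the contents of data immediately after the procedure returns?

[-13, -14, -11, 0, -7, 2, -6, -10, -3]

pivot = data[8] = -11; i = -1
j=0: data[0]=-10 > -11 → no swap
j=1: data[1]=-13 ≤ -11 → i=0, swap data[0],data[1] → [-13, -10, -3, 0, -7, 2, -6, -14, -11]
j=2: data[2]=-3 > -11 → no swap
j=3: data[3]=0 > -11 → no swap
j=4: data[4]=-7 > -11 → no swap
j=5: data[5]=2 > -11 → no swap
j=6: data[6]=-6 > -11 → no swap
j=7: data[7]=-14 ≤ -11 → i=1, swap data[1],data[7] → [-13, -14, -3, 0, -7, 2, -6, -10, -11]
final swap data[2],data[8] → [-13, -14, -11, 0, -7, 2, -6, -10, -3]; return 2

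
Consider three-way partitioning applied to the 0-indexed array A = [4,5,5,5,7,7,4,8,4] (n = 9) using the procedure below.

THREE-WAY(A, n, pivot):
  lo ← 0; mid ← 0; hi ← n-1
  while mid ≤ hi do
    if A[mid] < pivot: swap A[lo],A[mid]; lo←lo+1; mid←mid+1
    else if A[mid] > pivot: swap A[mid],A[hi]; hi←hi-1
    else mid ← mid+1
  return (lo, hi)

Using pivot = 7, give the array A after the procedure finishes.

[4,5,5,5,4,4,7,7,8]

lo=0 mid=0 hi=8
4<7: swap(0,0), lo=1 mid=1 ⇒ [4,5,5,5,7,7,4,8,4]
5<7: swap(1,1), lo=2 mid=2 ⇒ [4,5,5,5,7,7,4,8,4]
5<7: swap(2,2), lo=3 mid=3 ⇒ [4,5,5,5,7,7,4,8,4]
5<7: swap(3,3), lo=4 mid=4 ⇒ [4,5,5,5,7,7,4,8,4]
7=7: mid=5
7=7: mid=6
4<7: swap(4,6), lo=5 mid=7 ⇒ [4,5,5,5,4,7,7,8,4]
8>7: swap(7,8), hi=7 ⇒ [4,5,5,5,4,7,7,4,8]
4<7: swap(5,7), lo=6 mid=8 ⇒ [4,5,5,5,4,4,7,7,8]
done. lo=6 hi=7; A=[4,5,5,5,4,4,7,7,8]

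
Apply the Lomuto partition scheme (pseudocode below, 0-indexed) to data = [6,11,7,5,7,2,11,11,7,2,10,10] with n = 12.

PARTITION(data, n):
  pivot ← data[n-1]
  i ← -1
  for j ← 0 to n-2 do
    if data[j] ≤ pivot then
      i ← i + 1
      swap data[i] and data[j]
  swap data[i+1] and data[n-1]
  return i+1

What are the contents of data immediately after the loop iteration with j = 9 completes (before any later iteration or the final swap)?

[6,7,5,7,2,7,2,11,11,11,10,10]

pivot = data[11] = 10; i = -1
j=0: data[0]=6 ≤ 10 → i=0, swap data[0],data[0] (no change) → [6,11,7,5,7,2,11,11,7,2,10,10]
j=1: data[1]=11 > 10 → no swap
j=2: data[2]=7 ≤ 10 → i=1, swap data[1],data[2] → [6,7,11,5,7,2,11,11,7,2,10,10]
j=3: data[3]=5 ≤ 10 → i=2, swap data[2],data[3] → [6,7,5,11,7,2,11,11,7,2,10,10]
j=4: data[4]=7 ≤ 10 → i=3, swap data[3],data[4] → [6,7,5,7,11,2,11,11,7,2,10,10]
j=5: data[5]=2 ≤ 10 → i=4, swap data[4],data[5] → [6,7,5,7,2,11,11,11,7,2,10,10]
j=6: data[6]=11 > 10 → no swap
j=7: data[7]=11 > 10 → no swap
j=8: data[8]=7 ≤ 10 → i=5, swap data[5],data[8] → [6,7,5,7,2,7,11,11,11,2,10,10]
j=9: data[9]=2 ≤ 10 → i=6, swap data[6],data[9] → [6,7,5,7,2,7,2,11,11,11,10,10]
(after j=9) data = [6,7,5,7,2,7,2,11,11,11,10,10]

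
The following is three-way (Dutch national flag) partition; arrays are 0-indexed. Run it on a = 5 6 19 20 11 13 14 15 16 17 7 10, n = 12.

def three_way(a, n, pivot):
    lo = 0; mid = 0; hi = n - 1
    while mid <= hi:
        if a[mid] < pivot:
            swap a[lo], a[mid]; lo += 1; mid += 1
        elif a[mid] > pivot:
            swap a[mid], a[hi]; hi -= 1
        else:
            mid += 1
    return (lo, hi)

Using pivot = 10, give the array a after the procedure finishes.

pivot = 10; lo=0, mid=0, hi=11
a[mid]=5<10: swap a[0],a[0]; lo=1,mid=1 → 5 6 19 20 11 13 14 15 16 17 7 10
a[mid]=6<10: swap a[1],a[1]; lo=2,mid=2 → 5 6 19 20 11 13 14 15 16 17 7 10
a[mid]=19>10: swap a[2],a[11]; hi=10 → 5 6 10 20 11 13 14 15 16 17 7 19
a[mid]=10=10: mid=3
a[mid]=20>10: swap a[3],a[10]; hi=9 → 5 6 10 7 11 13 14 15 16 17 20 19
a[mid]=7<10: swap a[2],a[3]; lo=3,mid=4 → 5 6 7 10 11 13 14 15 16 17 20 19
a[mid]=11>10: swap a[4],a[9]; hi=8 → 5 6 7 10 17 13 14 15 16 11 20 19
a[mid]=17>10: swap a[4],a[8]; hi=7 → 5 6 7 10 16 13 14 15 17 11 20 19
a[mid]=16>10: swap a[4],a[7]; hi=6 → 5 6 7 10 15 13 14 16 17 11 20 19
a[mid]=15>10: swap a[4],a[6]; hi=5 → 5 6 7 10 14 13 15 16 17 11 20 19
a[mid]=14>10: swap a[4],a[5]; hi=4 → 5 6 7 10 13 14 15 16 17 11 20 19
a[mid]=13>10: swap a[4],a[4]; hi=3 → 5 6 7 10 13 14 15 16 17 11 20 19
end: lo=3, hi=3; a = 5 6 7 10 13 14 15 16 17 11 20 19

5 6 7 10 13 14 15 16 17 11 20 19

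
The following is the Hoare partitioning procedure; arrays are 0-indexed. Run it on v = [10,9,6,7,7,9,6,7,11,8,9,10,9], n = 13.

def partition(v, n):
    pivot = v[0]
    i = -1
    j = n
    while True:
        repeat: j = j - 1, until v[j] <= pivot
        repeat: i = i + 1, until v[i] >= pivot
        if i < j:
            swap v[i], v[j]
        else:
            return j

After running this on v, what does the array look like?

[9,9,6,7,7,9,6,7,10,8,9,11,10]

pivot=10
j stops at 12 (9), i stops at 0 (10); swap ⇒ [9,9,6,7,7,9,6,7,11,8,9,10,10]
j stops at 11 (10), i stops at 8 (11); swap ⇒ [9,9,6,7,7,9,6,7,10,8,9,11,10]
j stops at 10, i stops at 11; i≥j ⇒ return 10. v=[9,9,6,7,7,9,6,7,10,8,9,11,10]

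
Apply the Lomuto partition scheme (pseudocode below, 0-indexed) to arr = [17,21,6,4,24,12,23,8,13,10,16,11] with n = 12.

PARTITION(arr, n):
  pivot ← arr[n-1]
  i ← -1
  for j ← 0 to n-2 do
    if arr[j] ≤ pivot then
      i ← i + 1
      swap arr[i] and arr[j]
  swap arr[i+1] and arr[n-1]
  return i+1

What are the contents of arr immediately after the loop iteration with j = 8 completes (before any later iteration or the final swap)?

[6,4,8,21,24,12,23,17,13,10,16,11]

pivot=11, i=-1
j=0: 17>11, skip
j=1: 21>11, skip
j=2: 6≤11, i=0, swap(0,2) ⇒ [6,21,17,4,24,12,23,8,13,10,16,11]
j=3: 4≤11, i=1, swap(1,3) ⇒ [6,4,17,21,24,12,23,8,13,10,16,11]
j=4: 24>11, skip
j=5: 12>11, skip
j=6: 23>11, skip
j=7: 8≤11, i=2, swap(2,7) ⇒ [6,4,8,21,24,12,23,17,13,10,16,11]
j=8: 13>11, skip
(after j=8) arr = [6,4,8,21,24,12,23,17,13,10,16,11]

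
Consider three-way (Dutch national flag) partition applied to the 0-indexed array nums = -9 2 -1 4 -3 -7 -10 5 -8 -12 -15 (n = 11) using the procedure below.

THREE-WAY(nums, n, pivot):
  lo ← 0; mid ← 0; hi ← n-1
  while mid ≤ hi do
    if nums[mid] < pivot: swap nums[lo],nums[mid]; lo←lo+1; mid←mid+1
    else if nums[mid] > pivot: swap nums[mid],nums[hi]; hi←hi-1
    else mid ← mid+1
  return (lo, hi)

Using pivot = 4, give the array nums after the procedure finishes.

-9 2 -1 -3 -7 -10 -15 -8 -12 4 5

lo=0 mid=0 hi=10
-9<4: swap(0,0), lo=1 mid=1 ⇒ -9 2 -1 4 -3 -7 -10 5 -8 -12 -15
2<4: swap(1,1), lo=2 mid=2 ⇒ -9 2 -1 4 -3 -7 -10 5 -8 -12 -15
-1<4: swap(2,2), lo=3 mid=3 ⇒ -9 2 -1 4 -3 -7 -10 5 -8 -12 -15
4=4: mid=4
-3<4: swap(3,4), lo=4 mid=5 ⇒ -9 2 -1 -3 4 -7 -10 5 -8 -12 -15
-7<4: swap(4,5), lo=5 mid=6 ⇒ -9 2 -1 -3 -7 4 -10 5 -8 -12 -15
-10<4: swap(5,6), lo=6 mid=7 ⇒ -9 2 -1 -3 -7 -10 4 5 -8 -12 -15
5>4: swap(7,10), hi=9 ⇒ -9 2 -1 -3 -7 -10 4 -15 -8 -12 5
-15<4: swap(6,7), lo=7 mid=8 ⇒ -9 2 -1 -3 -7 -10 -15 4 -8 -12 5
-8<4: swap(7,8), lo=8 mid=9 ⇒ -9 2 -1 -3 -7 -10 -15 -8 4 -12 5
-12<4: swap(8,9), lo=9 mid=10 ⇒ -9 2 -1 -3 -7 -10 -15 -8 -12 4 5
done. lo=9 hi=9; nums=-9 2 -1 -3 -7 -10 -15 -8 -12 4 5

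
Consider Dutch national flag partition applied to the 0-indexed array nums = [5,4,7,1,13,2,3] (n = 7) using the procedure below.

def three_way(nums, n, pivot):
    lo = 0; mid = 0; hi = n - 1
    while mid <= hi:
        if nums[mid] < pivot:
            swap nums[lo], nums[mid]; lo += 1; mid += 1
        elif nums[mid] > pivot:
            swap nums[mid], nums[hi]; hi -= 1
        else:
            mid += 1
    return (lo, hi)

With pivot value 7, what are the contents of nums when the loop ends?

lo=0 mid=0 hi=6
5<7: swap(0,0), lo=1 mid=1 ⇒ [5,4,7,1,13,2,3]
4<7: swap(1,1), lo=2 mid=2 ⇒ [5,4,7,1,13,2,3]
7=7: mid=3
1<7: swap(2,3), lo=3 mid=4 ⇒ [5,4,1,7,13,2,3]
13>7: swap(4,6), hi=5 ⇒ [5,4,1,7,3,2,13]
3<7: swap(3,4), lo=4 mid=5 ⇒ [5,4,1,3,7,2,13]
2<7: swap(4,5), lo=5 mid=6 ⇒ [5,4,1,3,2,7,13]
done. lo=5 hi=5; nums=[5,4,1,3,2,7,13]

[5,4,1,3,2,7,13]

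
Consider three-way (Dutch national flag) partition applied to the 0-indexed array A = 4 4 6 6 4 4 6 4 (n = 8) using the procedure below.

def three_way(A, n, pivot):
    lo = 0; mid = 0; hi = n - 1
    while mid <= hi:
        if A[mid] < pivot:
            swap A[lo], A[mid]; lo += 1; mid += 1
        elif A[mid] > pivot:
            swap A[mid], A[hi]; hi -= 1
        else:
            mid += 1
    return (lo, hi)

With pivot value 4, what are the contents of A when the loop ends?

4 4 4 4 4 6 6 6

pivot = 4; lo=0, mid=0, hi=7
A[mid]=4=4: mid=1
A[mid]=4=4: mid=2
A[mid]=6>4: swap A[2],A[7]; hi=6 → 4 4 4 6 4 4 6 6
A[mid]=4=4: mid=3
A[mid]=6>4: swap A[3],A[6]; hi=5 → 4 4 4 6 4 4 6 6
A[mid]=6>4: swap A[3],A[5]; hi=4 → 4 4 4 4 4 6 6 6
A[mid]=4=4: mid=4
A[mid]=4=4: mid=5
end: lo=0, hi=4; A = 4 4 4 4 4 6 6 6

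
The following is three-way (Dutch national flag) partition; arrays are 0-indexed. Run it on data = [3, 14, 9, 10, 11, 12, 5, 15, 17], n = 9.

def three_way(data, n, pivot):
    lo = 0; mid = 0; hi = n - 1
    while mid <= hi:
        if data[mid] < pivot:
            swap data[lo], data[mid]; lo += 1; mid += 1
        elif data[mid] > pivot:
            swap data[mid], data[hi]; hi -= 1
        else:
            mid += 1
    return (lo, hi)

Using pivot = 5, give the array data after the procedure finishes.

[3, 5, 10, 11, 12, 9, 15, 17, 14]

pivot = 5; lo=0, mid=0, hi=8
data[mid]=3<5: swap data[0],data[0]; lo=1,mid=1 → [3, 14, 9, 10, 11, 12, 5, 15, 17]
data[mid]=14>5: swap data[1],data[8]; hi=7 → [3, 17, 9, 10, 11, 12, 5, 15, 14]
data[mid]=17>5: swap data[1],data[7]; hi=6 → [3, 15, 9, 10, 11, 12, 5, 17, 14]
data[mid]=15>5: swap data[1],data[6]; hi=5 → [3, 5, 9, 10, 11, 12, 15, 17, 14]
data[mid]=5=5: mid=2
data[mid]=9>5: swap data[2],data[5]; hi=4 → [3, 5, 12, 10, 11, 9, 15, 17, 14]
data[mid]=12>5: swap data[2],data[4]; hi=3 → [3, 5, 11, 10, 12, 9, 15, 17, 14]
data[mid]=11>5: swap data[2],data[3]; hi=2 → [3, 5, 10, 11, 12, 9, 15, 17, 14]
data[mid]=10>5: swap data[2],data[2]; hi=1 → [3, 5, 10, 11, 12, 9, 15, 17, 14]
end: lo=1, hi=1; data = [3, 5, 10, 11, 12, 9, 15, 17, 14]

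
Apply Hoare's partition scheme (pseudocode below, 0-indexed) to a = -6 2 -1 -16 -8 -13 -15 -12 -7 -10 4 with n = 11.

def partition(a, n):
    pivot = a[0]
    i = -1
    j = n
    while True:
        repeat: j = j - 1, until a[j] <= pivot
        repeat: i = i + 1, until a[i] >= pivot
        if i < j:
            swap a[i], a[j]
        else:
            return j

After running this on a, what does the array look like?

pivot=-6
j stops at 9 (-10), i stops at 0 (-6); swap ⇒ -10 2 -1 -16 -8 -13 -15 -12 -7 -6 4
j stops at 8 (-7), i stops at 1 (2); swap ⇒ -10 -7 -1 -16 -8 -13 -15 -12 2 -6 4
j stops at 7 (-12), i stops at 2 (-1); swap ⇒ -10 -7 -12 -16 -8 -13 -15 -1 2 -6 4
j stops at 6, i stops at 7; i≥j ⇒ return 6. a=-10 -7 -12 -16 -8 -13 -15 -1 2 -6 4

-10 -7 -12 -16 -8 -13 -15 -1 2 -6 4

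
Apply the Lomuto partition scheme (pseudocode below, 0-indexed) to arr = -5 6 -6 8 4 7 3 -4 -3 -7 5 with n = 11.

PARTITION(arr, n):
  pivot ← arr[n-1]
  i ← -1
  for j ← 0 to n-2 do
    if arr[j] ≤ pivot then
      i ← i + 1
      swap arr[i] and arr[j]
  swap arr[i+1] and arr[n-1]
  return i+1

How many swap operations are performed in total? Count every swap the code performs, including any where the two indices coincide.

pivot=5, i=-1
j=0: -5≤5, i=0, swap(0,0) ⇒ -5 6 -6 8 4 7 3 -4 -3 -7 5
j=1: 6>5, skip
j=2: -6≤5, i=1, swap(1,2) ⇒ -5 -6 6 8 4 7 3 -4 -3 -7 5
j=3: 8>5, skip
j=4: 4≤5, i=2, swap(2,4) ⇒ -5 -6 4 8 6 7 3 -4 -3 -7 5
j=5: 7>5, skip
j=6: 3≤5, i=3, swap(3,6) ⇒ -5 -6 4 3 6 7 8 -4 -3 -7 5
j=7: -4≤5, i=4, swap(4,7) ⇒ -5 -6 4 3 -4 7 8 6 -3 -7 5
j=8: -3≤5, i=5, swap(5,8) ⇒ -5 -6 4 3 -4 -3 8 6 7 -7 5
j=9: -7≤5, i=6, swap(6,9) ⇒ -5 -6 4 3 -4 -3 -7 6 7 8 5
swap(7,10) ⇒ -5 -6 4 3 -4 -3 -7 5 7 8 6; return 7

8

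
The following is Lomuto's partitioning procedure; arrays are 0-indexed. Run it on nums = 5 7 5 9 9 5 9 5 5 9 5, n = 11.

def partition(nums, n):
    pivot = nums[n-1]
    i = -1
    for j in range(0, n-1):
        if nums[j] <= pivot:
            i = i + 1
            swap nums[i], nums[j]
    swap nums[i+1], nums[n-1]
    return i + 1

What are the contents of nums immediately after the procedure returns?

pivot=5, i=-1
j=0: 5≤5, i=0, swap(0,0) ⇒ 5 7 5 9 9 5 9 5 5 9 5
j=1: 7>5, skip
j=2: 5≤5, i=1, swap(1,2) ⇒ 5 5 7 9 9 5 9 5 5 9 5
j=3: 9>5, skip
j=4: 9>5, skip
j=5: 5≤5, i=2, swap(2,5) ⇒ 5 5 5 9 9 7 9 5 5 9 5
j=6: 9>5, skip
j=7: 5≤5, i=3, swap(3,7) ⇒ 5 5 5 5 9 7 9 9 5 9 5
j=8: 5≤5, i=4, swap(4,8) ⇒ 5 5 5 5 5 7 9 9 9 9 5
j=9: 9>5, skip
swap(5,10) ⇒ 5 5 5 5 5 5 9 9 9 9 7; return 5

5 5 5 5 5 5 9 9 9 9 7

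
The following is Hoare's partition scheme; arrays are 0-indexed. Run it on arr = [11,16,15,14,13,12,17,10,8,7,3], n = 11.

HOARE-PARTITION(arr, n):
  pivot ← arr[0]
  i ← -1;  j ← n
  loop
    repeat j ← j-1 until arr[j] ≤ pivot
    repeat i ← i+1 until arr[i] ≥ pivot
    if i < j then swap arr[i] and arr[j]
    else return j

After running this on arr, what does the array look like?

[3,7,8,10,13,12,17,14,15,16,11]

pivot = arr[0] = 11; i = -1, j = 11
j→10 (arr[10]=3≤11), i→0 (arr[0]=11≥11); i<j, swap → [3,16,15,14,13,12,17,10,8,7,11]
j→9 (arr[9]=7≤11), i→1 (arr[1]=16≥11); i<j, swap → [3,7,15,14,13,12,17,10,8,16,11]
j→8 (arr[8]=8≤11), i→2 (arr[2]=15≥11); i<j, swap → [3,7,8,14,13,12,17,10,15,16,11]
j→7 (arr[7]=10≤11), i→3 (arr[3]=14≥11); i<j, swap → [3,7,8,10,13,12,17,14,15,16,11]
j→3, i→4; i≥j, return j=3. arr = [3,7,8,10,13,12,17,14,15,16,11]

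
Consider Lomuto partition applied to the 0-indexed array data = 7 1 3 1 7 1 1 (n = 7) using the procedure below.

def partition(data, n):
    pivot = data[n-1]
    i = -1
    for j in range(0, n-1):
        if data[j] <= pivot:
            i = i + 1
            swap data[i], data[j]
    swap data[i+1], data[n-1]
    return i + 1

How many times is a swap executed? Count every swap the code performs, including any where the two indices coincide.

4

pivot=1, i=-1
j=0: 7>1, skip
j=1: 1≤1, i=0, swap(0,1) ⇒ 1 7 3 1 7 1 1
j=2: 3>1, skip
j=3: 1≤1, i=1, swap(1,3) ⇒ 1 1 3 7 7 1 1
j=4: 7>1, skip
j=5: 1≤1, i=2, swap(2,5) ⇒ 1 1 1 7 7 3 1
swap(3,6) ⇒ 1 1 1 1 7 3 7; return 3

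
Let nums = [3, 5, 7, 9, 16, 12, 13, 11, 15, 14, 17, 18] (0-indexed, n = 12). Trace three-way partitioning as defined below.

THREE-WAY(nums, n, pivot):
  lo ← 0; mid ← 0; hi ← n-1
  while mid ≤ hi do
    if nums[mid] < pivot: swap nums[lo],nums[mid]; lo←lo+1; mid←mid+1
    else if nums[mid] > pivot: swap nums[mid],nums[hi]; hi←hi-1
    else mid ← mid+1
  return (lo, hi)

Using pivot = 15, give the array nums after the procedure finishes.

pivot = 15; lo=0, mid=0, hi=11
nums[mid]=3<15: swap nums[0],nums[0]; lo=1,mid=1 → [3, 5, 7, 9, 16, 12, 13, 11, 15, 14, 17, 18]
nums[mid]=5<15: swap nums[1],nums[1]; lo=2,mid=2 → [3, 5, 7, 9, 16, 12, 13, 11, 15, 14, 17, 18]
nums[mid]=7<15: swap nums[2],nums[2]; lo=3,mid=3 → [3, 5, 7, 9, 16, 12, 13, 11, 15, 14, 17, 18]
nums[mid]=9<15: swap nums[3],nums[3]; lo=4,mid=4 → [3, 5, 7, 9, 16, 12, 13, 11, 15, 14, 17, 18]
nums[mid]=16>15: swap nums[4],nums[11]; hi=10 → [3, 5, 7, 9, 18, 12, 13, 11, 15, 14, 17, 16]
nums[mid]=18>15: swap nums[4],nums[10]; hi=9 → [3, 5, 7, 9, 17, 12, 13, 11, 15, 14, 18, 16]
nums[mid]=17>15: swap nums[4],nums[9]; hi=8 → [3, 5, 7, 9, 14, 12, 13, 11, 15, 17, 18, 16]
nums[mid]=14<15: swap nums[4],nums[4]; lo=5,mid=5 → [3, 5, 7, 9, 14, 12, 13, 11, 15, 17, 18, 16]
nums[mid]=12<15: swap nums[5],nums[5]; lo=6,mid=6 → [3, 5, 7, 9, 14, 12, 13, 11, 15, 17, 18, 16]
nums[mid]=13<15: swap nums[6],nums[6]; lo=7,mid=7 → [3, 5, 7, 9, 14, 12, 13, 11, 15, 17, 18, 16]
nums[mid]=11<15: swap nums[7],nums[7]; lo=8,mid=8 → [3, 5, 7, 9, 14, 12, 13, 11, 15, 17, 18, 16]
nums[mid]=15=15: mid=9
end: lo=8, hi=8; nums = [3, 5, 7, 9, 14, 12, 13, 11, 15, 17, 18, 16]

[3, 5, 7, 9, 14, 12, 13, 11, 15, 17, 18, 16]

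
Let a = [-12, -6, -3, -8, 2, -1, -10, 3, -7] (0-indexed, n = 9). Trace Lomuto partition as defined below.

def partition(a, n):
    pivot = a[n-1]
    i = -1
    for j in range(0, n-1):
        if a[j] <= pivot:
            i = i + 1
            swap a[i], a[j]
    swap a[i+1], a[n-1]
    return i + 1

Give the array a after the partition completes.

pivot=-7, i=-1
j=0: -12≤-7, i=0, swap(0,0) ⇒ [-12, -6, -3, -8, 2, -1, -10, 3, -7]
j=1: -6>-7, skip
j=2: -3>-7, skip
j=3: -8≤-7, i=1, swap(1,3) ⇒ [-12, -8, -3, -6, 2, -1, -10, 3, -7]
j=4: 2>-7, skip
j=5: -1>-7, skip
j=6: -10≤-7, i=2, swap(2,6) ⇒ [-12, -8, -10, -6, 2, -1, -3, 3, -7]
j=7: 3>-7, skip
swap(3,8) ⇒ [-12, -8, -10, -7, 2, -1, -3, 3, -6]; return 3

[-12, -8, -10, -7, 2, -1, -3, 3, -6]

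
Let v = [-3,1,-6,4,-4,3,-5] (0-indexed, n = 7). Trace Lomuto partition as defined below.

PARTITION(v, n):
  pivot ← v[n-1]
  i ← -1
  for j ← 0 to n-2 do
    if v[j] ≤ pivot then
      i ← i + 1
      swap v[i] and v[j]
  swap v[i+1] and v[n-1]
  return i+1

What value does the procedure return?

pivot=-5, i=-1
j=0: -3>-5, skip
j=1: 1>-5, skip
j=2: -6≤-5, i=0, swap(0,2) ⇒ [-6,1,-3,4,-4,3,-5]
j=3: 4>-5, skip
j=4: -4>-5, skip
j=5: 3>-5, skip
swap(1,6) ⇒ [-6,-5,-3,4,-4,3,1]; return 1

1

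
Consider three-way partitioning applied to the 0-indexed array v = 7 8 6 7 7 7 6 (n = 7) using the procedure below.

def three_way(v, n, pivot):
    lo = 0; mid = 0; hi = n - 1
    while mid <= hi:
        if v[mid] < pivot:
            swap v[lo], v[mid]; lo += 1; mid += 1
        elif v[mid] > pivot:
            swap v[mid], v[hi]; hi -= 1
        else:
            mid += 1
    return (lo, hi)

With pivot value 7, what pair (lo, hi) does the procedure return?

(2, 5)

pivot = 7; lo=0, mid=0, hi=6
v[mid]=7=7: mid=1
v[mid]=8>7: swap v[1],v[6]; hi=5 → 7 6 6 7 7 7 8
v[mid]=6<7: swap v[0],v[1]; lo=1,mid=2 → 6 7 6 7 7 7 8
v[mid]=6<7: swap v[1],v[2]; lo=2,mid=3 → 6 6 7 7 7 7 8
v[mid]=7=7: mid=4
v[mid]=7=7: mid=5
v[mid]=7=7: mid=6
end: lo=2, hi=5; v = 6 6 7 7 7 7 8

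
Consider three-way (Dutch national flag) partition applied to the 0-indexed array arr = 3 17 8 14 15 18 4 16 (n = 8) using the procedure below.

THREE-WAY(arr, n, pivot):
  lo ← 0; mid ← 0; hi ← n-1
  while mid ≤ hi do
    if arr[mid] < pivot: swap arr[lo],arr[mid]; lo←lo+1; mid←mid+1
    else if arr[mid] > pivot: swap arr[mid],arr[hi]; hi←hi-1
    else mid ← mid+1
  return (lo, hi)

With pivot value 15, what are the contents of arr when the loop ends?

3 4 8 14 15 18 16 17

lo=0 mid=0 hi=7
3<15: swap(0,0), lo=1 mid=1 ⇒ 3 17 8 14 15 18 4 16
17>15: swap(1,7), hi=6 ⇒ 3 16 8 14 15 18 4 17
16>15: swap(1,6), hi=5 ⇒ 3 4 8 14 15 18 16 17
4<15: swap(1,1), lo=2 mid=2 ⇒ 3 4 8 14 15 18 16 17
8<15: swap(2,2), lo=3 mid=3 ⇒ 3 4 8 14 15 18 16 17
14<15: swap(3,3), lo=4 mid=4 ⇒ 3 4 8 14 15 18 16 17
15=15: mid=5
18>15: swap(5,5), hi=4 ⇒ 3 4 8 14 15 18 16 17
done. lo=4 hi=4; arr=3 4 8 14 15 18 16 17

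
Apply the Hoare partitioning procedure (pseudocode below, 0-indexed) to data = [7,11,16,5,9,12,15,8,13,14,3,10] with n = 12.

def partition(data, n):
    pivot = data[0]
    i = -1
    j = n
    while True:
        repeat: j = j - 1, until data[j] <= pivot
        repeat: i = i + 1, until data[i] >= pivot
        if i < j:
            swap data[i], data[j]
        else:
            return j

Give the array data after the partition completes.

pivot=7
j stops at 10 (3), i stops at 0 (7); swap ⇒ [3,11,16,5,9,12,15,8,13,14,7,10]
j stops at 3 (5), i stops at 1 (11); swap ⇒ [3,5,16,11,9,12,15,8,13,14,7,10]
j stops at 1, i stops at 2; i≥j ⇒ return 1. data=[3,5,16,11,9,12,15,8,13,14,7,10]

[3,5,16,11,9,12,15,8,13,14,7,10]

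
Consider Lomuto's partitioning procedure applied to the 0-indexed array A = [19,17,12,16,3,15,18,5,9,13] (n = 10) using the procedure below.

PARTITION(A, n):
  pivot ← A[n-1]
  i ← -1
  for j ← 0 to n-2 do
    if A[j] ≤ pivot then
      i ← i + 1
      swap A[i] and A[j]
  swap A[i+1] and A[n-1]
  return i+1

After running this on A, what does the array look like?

[12,3,5,9,13,15,18,19,16,17]

pivot = A[9] = 13; i = -1
j=0: A[0]=19 > 13 → no swap
j=1: A[1]=17 > 13 → no swap
j=2: A[2]=12 ≤ 13 → i=0, swap A[0],A[2] → [12,17,19,16,3,15,18,5,9,13]
j=3: A[3]=16 > 13 → no swap
j=4: A[4]=3 ≤ 13 → i=1, swap A[1],A[4] → [12,3,19,16,17,15,18,5,9,13]
j=5: A[5]=15 > 13 → no swap
j=6: A[6]=18 > 13 → no swap
j=7: A[7]=5 ≤ 13 → i=2, swap A[2],A[7] → [12,3,5,16,17,15,18,19,9,13]
j=8: A[8]=9 ≤ 13 → i=3, swap A[3],A[8] → [12,3,5,9,17,15,18,19,16,13]
final swap A[4],A[9] → [12,3,5,9,13,15,18,19,16,17]; return 4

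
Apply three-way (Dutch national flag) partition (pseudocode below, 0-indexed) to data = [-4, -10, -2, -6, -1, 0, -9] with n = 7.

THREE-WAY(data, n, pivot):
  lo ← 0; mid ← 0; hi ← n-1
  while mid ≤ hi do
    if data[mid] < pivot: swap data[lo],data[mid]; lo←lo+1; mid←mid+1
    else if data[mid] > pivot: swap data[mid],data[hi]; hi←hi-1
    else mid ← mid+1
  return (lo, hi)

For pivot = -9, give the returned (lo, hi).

pivot = -9; lo=0, mid=0, hi=6
data[mid]=-4>-9: swap data[0],data[6]; hi=5 → [-9, -10, -2, -6, -1, 0, -4]
data[mid]=-9=-9: mid=1
data[mid]=-10<-9: swap data[0],data[1]; lo=1,mid=2 → [-10, -9, -2, -6, -1, 0, -4]
data[mid]=-2>-9: swap data[2],data[5]; hi=4 → [-10, -9, 0, -6, -1, -2, -4]
data[mid]=0>-9: swap data[2],data[4]; hi=3 → [-10, -9, -1, -6, 0, -2, -4]
data[mid]=-1>-9: swap data[2],data[3]; hi=2 → [-10, -9, -6, -1, 0, -2, -4]
data[mid]=-6>-9: swap data[2],data[2]; hi=1 → [-10, -9, -6, -1, 0, -2, -4]
end: lo=1, hi=1; data = [-10, -9, -6, -1, 0, -2, -4]

(1, 1)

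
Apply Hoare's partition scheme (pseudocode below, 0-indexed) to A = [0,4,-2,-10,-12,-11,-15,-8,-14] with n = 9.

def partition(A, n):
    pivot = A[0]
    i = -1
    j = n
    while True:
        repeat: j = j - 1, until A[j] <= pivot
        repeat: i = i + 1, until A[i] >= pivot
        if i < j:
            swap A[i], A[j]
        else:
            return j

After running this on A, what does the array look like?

pivot=0
j stops at 8 (-14), i stops at 0 (0); swap ⇒ [-14,4,-2,-10,-12,-11,-15,-8,0]
j stops at 7 (-8), i stops at 1 (4); swap ⇒ [-14,-8,-2,-10,-12,-11,-15,4,0]
j stops at 6, i stops at 7; i≥j ⇒ return 6. A=[-14,-8,-2,-10,-12,-11,-15,4,0]

[-14,-8,-2,-10,-12,-11,-15,4,0]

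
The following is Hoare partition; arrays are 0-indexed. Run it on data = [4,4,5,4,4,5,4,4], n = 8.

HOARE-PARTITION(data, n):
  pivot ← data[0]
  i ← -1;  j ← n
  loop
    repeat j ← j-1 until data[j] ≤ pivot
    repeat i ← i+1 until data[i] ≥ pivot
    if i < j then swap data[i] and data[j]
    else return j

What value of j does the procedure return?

3

pivot = data[0] = 4; i = -1, j = 8
j→7 (data[7]=4≤4), i→0 (data[0]=4≥4); i<j, swap → [4,4,5,4,4,5,4,4]
j→6 (data[6]=4≤4), i→1 (data[1]=4≥4); i<j, swap → [4,4,5,4,4,5,4,4]
j→4 (data[4]=4≤4), i→2 (data[2]=5≥4); i<j, swap → [4,4,4,4,5,5,4,4]
j→3, i→3; i≥j, return j=3. data = [4,4,4,4,5,5,4,4]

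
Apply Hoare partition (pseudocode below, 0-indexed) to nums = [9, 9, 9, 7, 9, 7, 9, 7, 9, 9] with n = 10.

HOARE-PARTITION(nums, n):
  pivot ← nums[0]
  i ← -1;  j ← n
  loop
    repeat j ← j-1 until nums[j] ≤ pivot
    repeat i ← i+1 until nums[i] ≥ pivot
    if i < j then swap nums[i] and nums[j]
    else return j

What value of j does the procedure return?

pivot=9
j stops at 9 (9), i stops at 0 (9); swap ⇒ [9, 9, 9, 7, 9, 7, 9, 7, 9, 9]
j stops at 8 (9), i stops at 1 (9); swap ⇒ [9, 9, 9, 7, 9, 7, 9, 7, 9, 9]
j stops at 7 (7), i stops at 2 (9); swap ⇒ [9, 9, 7, 7, 9, 7, 9, 9, 9, 9]
j stops at 6 (9), i stops at 4 (9); swap ⇒ [9, 9, 7, 7, 9, 7, 9, 9, 9, 9]
j stops at 5, i stops at 6; i≥j ⇒ return 5. nums=[9, 9, 7, 7, 9, 7, 9, 9, 9, 9]

5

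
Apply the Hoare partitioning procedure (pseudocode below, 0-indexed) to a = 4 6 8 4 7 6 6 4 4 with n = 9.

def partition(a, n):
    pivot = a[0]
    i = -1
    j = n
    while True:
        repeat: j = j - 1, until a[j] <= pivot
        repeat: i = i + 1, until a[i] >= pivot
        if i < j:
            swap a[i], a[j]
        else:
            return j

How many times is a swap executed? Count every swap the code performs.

pivot=4
j stops at 8 (4), i stops at 0 (4); swap ⇒ 4 6 8 4 7 6 6 4 4
j stops at 7 (4), i stops at 1 (6); swap ⇒ 4 4 8 4 7 6 6 6 4
j stops at 3 (4), i stops at 2 (8); swap ⇒ 4 4 4 8 7 6 6 6 4
j stops at 2, i stops at 3; i≥j ⇒ return 2. a=4 4 4 8 7 6 6 6 4

3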